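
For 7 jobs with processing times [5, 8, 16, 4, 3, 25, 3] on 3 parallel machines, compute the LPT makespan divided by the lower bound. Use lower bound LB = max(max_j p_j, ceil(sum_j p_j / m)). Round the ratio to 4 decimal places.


LPT order: [25, 16, 8, 5, 4, 3, 3]
Machine loads after assignment: [25, 19, 20]
LPT makespan = 25
Lower bound = max(max_job, ceil(total/3)) = max(25, 22) = 25
Ratio = 25 / 25 = 1.0

1.0


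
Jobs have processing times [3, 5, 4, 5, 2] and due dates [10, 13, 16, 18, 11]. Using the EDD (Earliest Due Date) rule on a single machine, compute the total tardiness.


Sort by due date (EDD order): [(3, 10), (2, 11), (5, 13), (4, 16), (5, 18)]
Compute completion times and tardiness:
  Job 1: p=3, d=10, C=3, tardiness=max(0,3-10)=0
  Job 2: p=2, d=11, C=5, tardiness=max(0,5-11)=0
  Job 3: p=5, d=13, C=10, tardiness=max(0,10-13)=0
  Job 4: p=4, d=16, C=14, tardiness=max(0,14-16)=0
  Job 5: p=5, d=18, C=19, tardiness=max(0,19-18)=1
Total tardiness = 1

1


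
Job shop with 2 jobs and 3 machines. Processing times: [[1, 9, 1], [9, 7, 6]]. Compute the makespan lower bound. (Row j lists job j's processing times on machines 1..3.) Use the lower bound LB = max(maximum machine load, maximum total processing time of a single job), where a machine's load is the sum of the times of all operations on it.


Machine loads:
  Machine 1: 1 + 9 = 10
  Machine 2: 9 + 7 = 16
  Machine 3: 1 + 6 = 7
Max machine load = 16
Job totals:
  Job 1: 11
  Job 2: 22
Max job total = 22
Lower bound = max(16, 22) = 22

22


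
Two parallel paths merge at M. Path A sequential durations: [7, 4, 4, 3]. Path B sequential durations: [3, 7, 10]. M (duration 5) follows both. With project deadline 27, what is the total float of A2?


Forward pass: ES(A2) = sum of predecessors on chain A = 7
EF = ES + duration = 7 + 4 = 11
Backward pass: LF(M) = deadline = 27; LS(M) = 27 - 5 = 22
LF(A2) = LS(M) - sum(successors on chain A) = 22 - 7 = 15
LS = LF - duration = 15 - 4 = 11
Total float = LS - ES = 11 - 7 = 4

4


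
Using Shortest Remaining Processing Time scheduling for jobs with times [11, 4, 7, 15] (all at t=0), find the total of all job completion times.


Since all jobs arrive at t=0, SRPT equals SPT ordering.
SPT order: [4, 7, 11, 15]
Completion times:
  Job 1: p=4, C=4
  Job 2: p=7, C=11
  Job 3: p=11, C=22
  Job 4: p=15, C=37
Total completion time = 4 + 11 + 22 + 37 = 74

74


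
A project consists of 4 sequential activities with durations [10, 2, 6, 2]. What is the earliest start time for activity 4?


Activity 4 starts after activities 1 through 3 complete.
Predecessor durations: [10, 2, 6]
ES = 10 + 2 + 6 = 18

18


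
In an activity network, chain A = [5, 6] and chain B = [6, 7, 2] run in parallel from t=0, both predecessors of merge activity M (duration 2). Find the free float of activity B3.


ES(B3) = sum of predecessors on chain B = 13
EF(B3) = ES + duration = 13 + 2 = 15
Successor of B3 is M. ES(M) = max(sum(A), sum(B)) = max(11, 15) = 15
Free float = ES(successor) - EF(current) = 15 - 15 = 0

0


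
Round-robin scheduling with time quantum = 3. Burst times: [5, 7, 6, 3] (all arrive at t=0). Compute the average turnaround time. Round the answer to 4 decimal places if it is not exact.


Time quantum = 3
Execution trace:
  J1 runs 3 units, time = 3
  J2 runs 3 units, time = 6
  J3 runs 3 units, time = 9
  J4 runs 3 units, time = 12
  J1 runs 2 units, time = 14
  J2 runs 3 units, time = 17
  J3 runs 3 units, time = 20
  J2 runs 1 units, time = 21
Finish times: [14, 21, 20, 12]
Average turnaround = 67/4 = 16.75

16.75


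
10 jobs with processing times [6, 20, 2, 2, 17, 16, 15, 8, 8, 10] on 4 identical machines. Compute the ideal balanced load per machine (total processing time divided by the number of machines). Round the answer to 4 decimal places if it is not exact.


Total processing time = 6 + 20 + 2 + 2 + 17 + 16 + 15 + 8 + 8 + 10 = 104
Number of machines = 4
Ideal balanced load = 104 / 4 = 26.0

26.0


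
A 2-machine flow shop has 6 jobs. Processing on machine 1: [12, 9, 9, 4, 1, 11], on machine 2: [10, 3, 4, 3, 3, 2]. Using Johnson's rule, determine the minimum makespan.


Apply Johnson's rule:
  Group 1 (a <= b): [(5, 1, 3)]
  Group 2 (a > b): [(1, 12, 10), (3, 9, 4), (2, 9, 3), (4, 4, 3), (6, 11, 2)]
Optimal job order: [5, 1, 3, 2, 4, 6]
Schedule:
  Job 5: M1 done at 1, M2 done at 4
  Job 1: M1 done at 13, M2 done at 23
  Job 3: M1 done at 22, M2 done at 27
  Job 2: M1 done at 31, M2 done at 34
  Job 4: M1 done at 35, M2 done at 38
  Job 6: M1 done at 46, M2 done at 48
Makespan = 48

48


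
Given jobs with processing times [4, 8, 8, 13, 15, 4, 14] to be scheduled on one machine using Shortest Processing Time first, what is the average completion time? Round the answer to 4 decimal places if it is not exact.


Sort jobs by processing time (SPT order): [4, 4, 8, 8, 13, 14, 15]
Compute completion times sequentially:
  Job 1: processing = 4, completes at 4
  Job 2: processing = 4, completes at 8
  Job 3: processing = 8, completes at 16
  Job 4: processing = 8, completes at 24
  Job 5: processing = 13, completes at 37
  Job 6: processing = 14, completes at 51
  Job 7: processing = 15, completes at 66
Sum of completion times = 206
Average completion time = 206/7 = 29.4286

29.4286


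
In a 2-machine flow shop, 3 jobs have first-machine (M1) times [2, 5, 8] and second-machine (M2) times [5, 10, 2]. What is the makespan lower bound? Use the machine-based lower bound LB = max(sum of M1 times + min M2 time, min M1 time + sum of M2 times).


LB1 = sum(M1 times) + min(M2 times) = 15 + 2 = 17
LB2 = min(M1 times) + sum(M2 times) = 2 + 17 = 19
Lower bound = max(LB1, LB2) = max(17, 19) = 19

19


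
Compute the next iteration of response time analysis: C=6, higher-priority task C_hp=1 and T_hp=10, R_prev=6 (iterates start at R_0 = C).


R_next = C + ceil(R_prev / T_hp) * C_hp
ceil(6 / 10) = ceil(0.6) = 1
Interference = 1 * 1 = 1
R_next = 6 + 1 = 7

7


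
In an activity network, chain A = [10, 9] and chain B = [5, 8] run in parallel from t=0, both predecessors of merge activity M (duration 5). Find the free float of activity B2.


ES(B2) = sum of predecessors on chain B = 5
EF(B2) = ES + duration = 5 + 8 = 13
Successor of B2 is M. ES(M) = max(sum(A), sum(B)) = max(19, 13) = 19
Free float = ES(successor) - EF(current) = 19 - 13 = 6

6


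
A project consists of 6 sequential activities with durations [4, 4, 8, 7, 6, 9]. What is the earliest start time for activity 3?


Activity 3 starts after activities 1 through 2 complete.
Predecessor durations: [4, 4]
ES = 4 + 4 = 8

8


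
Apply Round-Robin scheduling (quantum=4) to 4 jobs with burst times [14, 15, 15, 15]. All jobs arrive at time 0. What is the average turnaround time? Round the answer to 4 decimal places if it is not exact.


Time quantum = 4
Execution trace:
  J1 runs 4 units, time = 4
  J2 runs 4 units, time = 8
  J3 runs 4 units, time = 12
  J4 runs 4 units, time = 16
  J1 runs 4 units, time = 20
  J2 runs 4 units, time = 24
  J3 runs 4 units, time = 28
  J4 runs 4 units, time = 32
  J1 runs 4 units, time = 36
  J2 runs 4 units, time = 40
  J3 runs 4 units, time = 44
  J4 runs 4 units, time = 48
  J1 runs 2 units, time = 50
  J2 runs 3 units, time = 53
  J3 runs 3 units, time = 56
  J4 runs 3 units, time = 59
Finish times: [50, 53, 56, 59]
Average turnaround = 218/4 = 54.5

54.5


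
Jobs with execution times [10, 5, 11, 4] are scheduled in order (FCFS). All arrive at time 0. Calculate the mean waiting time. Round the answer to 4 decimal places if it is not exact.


FCFS order (as given): [10, 5, 11, 4]
Waiting times:
  Job 1: wait = 0
  Job 2: wait = 10
  Job 3: wait = 15
  Job 4: wait = 26
Sum of waiting times = 51
Average waiting time = 51/4 = 12.75

12.75


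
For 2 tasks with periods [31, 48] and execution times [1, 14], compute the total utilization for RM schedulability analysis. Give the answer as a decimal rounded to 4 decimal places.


Compute individual utilizations (exact fractions):
  Task 1: C/T = 1/31 (approx. 0.0323)
  Task 2: C/T = 14/48 = 7/24 (approx. 0.2917)
Total utilization U = 1/31 + 7/24 = 241/744
Rounded to 4 decimal places: U = 0.3239
RM (Liu & Layland) bound for 2 tasks = 0.828427; compare with U = 241/744 (approx. 0.323925)
U <= bound, so schedulable by RM sufficient condition.

0.3239


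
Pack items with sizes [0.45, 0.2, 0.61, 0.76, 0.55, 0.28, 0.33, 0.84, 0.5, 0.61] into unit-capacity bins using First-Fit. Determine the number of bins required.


Place items sequentially using First-Fit:
  Item 0.45 -> new Bin 1
  Item 0.2 -> Bin 1 (now 0.65)
  Item 0.61 -> new Bin 2
  Item 0.76 -> new Bin 3
  Item 0.55 -> new Bin 4
  Item 0.28 -> Bin 1 (now 0.93)
  Item 0.33 -> Bin 2 (now 0.94)
  Item 0.84 -> new Bin 5
  Item 0.5 -> new Bin 6
  Item 0.61 -> new Bin 7
Total bins used = 7

7


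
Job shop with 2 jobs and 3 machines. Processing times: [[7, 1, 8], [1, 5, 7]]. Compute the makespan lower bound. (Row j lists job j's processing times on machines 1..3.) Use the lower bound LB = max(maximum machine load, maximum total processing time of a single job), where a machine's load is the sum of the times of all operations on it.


Machine loads:
  Machine 1: 7 + 1 = 8
  Machine 2: 1 + 5 = 6
  Machine 3: 8 + 7 = 15
Max machine load = 15
Job totals:
  Job 1: 16
  Job 2: 13
Max job total = 16
Lower bound = max(15, 16) = 16

16


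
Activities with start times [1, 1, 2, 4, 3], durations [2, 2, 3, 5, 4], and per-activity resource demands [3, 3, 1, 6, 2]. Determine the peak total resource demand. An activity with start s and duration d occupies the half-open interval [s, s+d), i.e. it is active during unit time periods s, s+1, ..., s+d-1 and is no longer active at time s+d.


Each activity i is active on [start_i, start_i + duration_i).
Compute total resource usage per time slot:
  t=0: active resources = [], total = 0
  t=1: active resources = [3, 3], total = 6
  t=2: active resources = [3, 3, 1], total = 7
  t=3: active resources = [1, 2], total = 3
  t=4: active resources = [1, 6, 2], total = 9
  t=5: active resources = [6, 2], total = 8
  t=6: active resources = [6, 2], total = 8
  t=7: active resources = [6], total = 6
  t=8: active resources = [6], total = 6
Peak resource demand = 9

9


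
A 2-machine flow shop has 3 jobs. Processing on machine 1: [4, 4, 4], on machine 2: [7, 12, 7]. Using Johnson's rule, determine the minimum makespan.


Apply Johnson's rule:
  Group 1 (a <= b): [(1, 4, 7), (2, 4, 12), (3, 4, 7)]
  Group 2 (a > b): []
Optimal job order: [1, 2, 3]
Schedule:
  Job 1: M1 done at 4, M2 done at 11
  Job 2: M1 done at 8, M2 done at 23
  Job 3: M1 done at 12, M2 done at 30
Makespan = 30

30


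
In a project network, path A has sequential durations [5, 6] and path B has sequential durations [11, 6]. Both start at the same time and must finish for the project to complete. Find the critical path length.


Path A total = 5 + 6 = 11
Path B total = 11 + 6 = 17
Critical path = longest path = max(11, 17) = 17

17


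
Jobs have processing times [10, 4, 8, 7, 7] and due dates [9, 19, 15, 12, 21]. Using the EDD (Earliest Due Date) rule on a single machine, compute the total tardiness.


Sort by due date (EDD order): [(10, 9), (7, 12), (8, 15), (4, 19), (7, 21)]
Compute completion times and tardiness:
  Job 1: p=10, d=9, C=10, tardiness=max(0,10-9)=1
  Job 2: p=7, d=12, C=17, tardiness=max(0,17-12)=5
  Job 3: p=8, d=15, C=25, tardiness=max(0,25-15)=10
  Job 4: p=4, d=19, C=29, tardiness=max(0,29-19)=10
  Job 5: p=7, d=21, C=36, tardiness=max(0,36-21)=15
Total tardiness = 41

41


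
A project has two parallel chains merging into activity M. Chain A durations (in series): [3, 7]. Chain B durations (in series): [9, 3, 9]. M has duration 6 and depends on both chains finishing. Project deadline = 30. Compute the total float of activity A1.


Forward pass: ES(A1) = sum of predecessors on chain A = 0
EF = ES + duration = 0 + 3 = 3
Backward pass: LF(M) = deadline = 30; LS(M) = 30 - 6 = 24
LF(A1) = LS(M) - sum(successors on chain A) = 24 - 7 = 17
LS = LF - duration = 17 - 3 = 14
Total float = LS - ES = 14 - 0 = 14

14


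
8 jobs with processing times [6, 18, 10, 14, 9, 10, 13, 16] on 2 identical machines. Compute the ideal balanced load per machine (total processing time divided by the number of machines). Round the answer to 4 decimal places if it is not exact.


Total processing time = 6 + 18 + 10 + 14 + 9 + 10 + 13 + 16 = 96
Number of machines = 2
Ideal balanced load = 96 / 2 = 48.0

48.0


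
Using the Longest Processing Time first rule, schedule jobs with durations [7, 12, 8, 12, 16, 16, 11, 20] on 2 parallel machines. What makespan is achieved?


Sort jobs in decreasing order (LPT): [20, 16, 16, 12, 12, 11, 8, 7]
Assign each job to the least loaded machine:
  Machine 1: jobs [20, 12, 12, 7], load = 51
  Machine 2: jobs [16, 16, 11, 8], load = 51
Makespan = max load = 51

51


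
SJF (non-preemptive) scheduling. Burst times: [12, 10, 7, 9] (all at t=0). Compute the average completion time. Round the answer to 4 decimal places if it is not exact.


SJF order (ascending): [7, 9, 10, 12]
Completion times:
  Job 1: burst=7, C=7
  Job 2: burst=9, C=16
  Job 3: burst=10, C=26
  Job 4: burst=12, C=38
Average completion = 87/4 = 21.75

21.75


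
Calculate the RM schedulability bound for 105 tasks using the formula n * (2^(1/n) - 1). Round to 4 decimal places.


Compute 2^(1/105) = 1.0066232390
Subtract 1: 1.0066232390 - 1 = 0.0066232390
Multiply by n: 105 * 0.0066232390 = 0.6954400950
Round to 4 dp: 0.6954

0.6954


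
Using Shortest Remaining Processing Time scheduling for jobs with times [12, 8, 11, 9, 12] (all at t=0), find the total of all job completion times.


Since all jobs arrive at t=0, SRPT equals SPT ordering.
SPT order: [8, 9, 11, 12, 12]
Completion times:
  Job 1: p=8, C=8
  Job 2: p=9, C=17
  Job 3: p=11, C=28
  Job 4: p=12, C=40
  Job 5: p=12, C=52
Total completion time = 8 + 17 + 28 + 40 + 52 = 145

145


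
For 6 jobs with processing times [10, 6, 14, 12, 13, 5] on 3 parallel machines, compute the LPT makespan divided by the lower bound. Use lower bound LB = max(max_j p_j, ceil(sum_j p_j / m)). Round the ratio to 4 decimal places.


LPT order: [14, 13, 12, 10, 6, 5]
Machine loads after assignment: [19, 19, 22]
LPT makespan = 22
Lower bound = max(max_job, ceil(total/3)) = max(14, 20) = 20
Ratio = 22 / 20 = 1.1

1.1


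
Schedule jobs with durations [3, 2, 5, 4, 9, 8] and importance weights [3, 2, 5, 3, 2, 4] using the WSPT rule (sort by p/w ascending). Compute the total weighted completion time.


Compute p/w ratios and sort ascending (WSPT): [(3, 3), (2, 2), (5, 5), (4, 3), (8, 4), (9, 2)]
Compute weighted completion times:
  Job (p=3,w=3): C=3, w*C=3*3=9
  Job (p=2,w=2): C=5, w*C=2*5=10
  Job (p=5,w=5): C=10, w*C=5*10=50
  Job (p=4,w=3): C=14, w*C=3*14=42
  Job (p=8,w=4): C=22, w*C=4*22=88
  Job (p=9,w=2): C=31, w*C=2*31=62
Total weighted completion time = 261

261


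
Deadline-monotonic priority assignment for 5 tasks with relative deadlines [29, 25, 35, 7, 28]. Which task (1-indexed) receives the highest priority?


Sort tasks by relative deadline (ascending):
  Task 4: deadline = 7
  Task 2: deadline = 25
  Task 5: deadline = 28
  Task 1: deadline = 29
  Task 3: deadline = 35
Priority order (highest first): [4, 2, 5, 1, 3]
Highest priority task = 4

4


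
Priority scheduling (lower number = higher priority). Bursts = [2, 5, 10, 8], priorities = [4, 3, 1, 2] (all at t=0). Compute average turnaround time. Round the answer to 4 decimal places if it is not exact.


Sort by priority (ascending = highest first):
Order: [(1, 10), (2, 8), (3, 5), (4, 2)]
Completion times:
  Priority 1, burst=10, C=10
  Priority 2, burst=8, C=18
  Priority 3, burst=5, C=23
  Priority 4, burst=2, C=25
Average turnaround = 76/4 = 19.0

19.0


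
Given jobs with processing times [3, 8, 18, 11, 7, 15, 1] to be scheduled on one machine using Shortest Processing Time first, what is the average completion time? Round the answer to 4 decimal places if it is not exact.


Sort jobs by processing time (SPT order): [1, 3, 7, 8, 11, 15, 18]
Compute completion times sequentially:
  Job 1: processing = 1, completes at 1
  Job 2: processing = 3, completes at 4
  Job 3: processing = 7, completes at 11
  Job 4: processing = 8, completes at 19
  Job 5: processing = 11, completes at 30
  Job 6: processing = 15, completes at 45
  Job 7: processing = 18, completes at 63
Sum of completion times = 173
Average completion time = 173/7 = 24.7143

24.7143


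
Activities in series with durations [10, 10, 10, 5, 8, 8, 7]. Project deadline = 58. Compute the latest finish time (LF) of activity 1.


LF(activity 1) = deadline - sum of successor durations
Successors: activities 2 through 7 with durations [10, 10, 5, 8, 8, 7]
Sum of successor durations = 48
LF = 58 - 48 = 10

10


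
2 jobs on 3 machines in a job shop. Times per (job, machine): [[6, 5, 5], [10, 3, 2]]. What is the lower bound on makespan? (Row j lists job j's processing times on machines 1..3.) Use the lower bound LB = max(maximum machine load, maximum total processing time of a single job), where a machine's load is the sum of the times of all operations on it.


Machine loads:
  Machine 1: 6 + 10 = 16
  Machine 2: 5 + 3 = 8
  Machine 3: 5 + 2 = 7
Max machine load = 16
Job totals:
  Job 1: 16
  Job 2: 15
Max job total = 16
Lower bound = max(16, 16) = 16

16


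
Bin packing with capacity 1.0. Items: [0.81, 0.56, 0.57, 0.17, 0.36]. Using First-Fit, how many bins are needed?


Place items sequentially using First-Fit:
  Item 0.81 -> new Bin 1
  Item 0.56 -> new Bin 2
  Item 0.57 -> new Bin 3
  Item 0.17 -> Bin 1 (now 0.98)
  Item 0.36 -> Bin 2 (now 0.92)
Total bins used = 3

3


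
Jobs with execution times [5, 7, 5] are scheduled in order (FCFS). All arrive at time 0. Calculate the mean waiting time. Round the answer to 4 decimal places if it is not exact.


FCFS order (as given): [5, 7, 5]
Waiting times:
  Job 1: wait = 0
  Job 2: wait = 5
  Job 3: wait = 12
Sum of waiting times = 17
Average waiting time = 17/3 = 5.6667

5.6667


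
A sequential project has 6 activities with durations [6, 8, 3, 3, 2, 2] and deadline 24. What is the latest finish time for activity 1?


LF(activity 1) = deadline - sum of successor durations
Successors: activities 2 through 6 with durations [8, 3, 3, 2, 2]
Sum of successor durations = 18
LF = 24 - 18 = 6

6


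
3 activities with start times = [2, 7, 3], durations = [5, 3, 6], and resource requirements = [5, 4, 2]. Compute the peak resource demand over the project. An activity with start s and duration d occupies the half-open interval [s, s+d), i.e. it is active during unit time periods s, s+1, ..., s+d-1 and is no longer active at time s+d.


Each activity i is active on [start_i, start_i + duration_i).
Compute total resource usage per time slot:
  t=0: active resources = [], total = 0
  t=1: active resources = [], total = 0
  t=2: active resources = [5], total = 5
  t=3: active resources = [5, 2], total = 7
  t=4: active resources = [5, 2], total = 7
  t=5: active resources = [5, 2], total = 7
  t=6: active resources = [5, 2], total = 7
  t=7: active resources = [4, 2], total = 6
  t=8: active resources = [4, 2], total = 6
  t=9: active resources = [4], total = 4
Peak resource demand = 7

7


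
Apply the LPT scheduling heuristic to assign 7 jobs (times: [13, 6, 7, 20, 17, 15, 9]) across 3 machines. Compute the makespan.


Sort jobs in decreasing order (LPT): [20, 17, 15, 13, 9, 7, 6]
Assign each job to the least loaded machine:
  Machine 1: jobs [20, 7], load = 27
  Machine 2: jobs [17, 9, 6], load = 32
  Machine 3: jobs [15, 13], load = 28
Makespan = max load = 32

32


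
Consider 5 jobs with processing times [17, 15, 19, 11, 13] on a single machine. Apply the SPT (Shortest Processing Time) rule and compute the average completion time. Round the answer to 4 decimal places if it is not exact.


Sort jobs by processing time (SPT order): [11, 13, 15, 17, 19]
Compute completion times sequentially:
  Job 1: processing = 11, completes at 11
  Job 2: processing = 13, completes at 24
  Job 3: processing = 15, completes at 39
  Job 4: processing = 17, completes at 56
  Job 5: processing = 19, completes at 75
Sum of completion times = 205
Average completion time = 205/5 = 41.0

41.0


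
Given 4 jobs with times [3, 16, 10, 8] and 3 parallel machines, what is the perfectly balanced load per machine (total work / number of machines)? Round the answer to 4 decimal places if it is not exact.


Total processing time = 3 + 16 + 10 + 8 = 37
Number of machines = 3
Ideal balanced load = 37 / 3 = 12.3333

12.3333


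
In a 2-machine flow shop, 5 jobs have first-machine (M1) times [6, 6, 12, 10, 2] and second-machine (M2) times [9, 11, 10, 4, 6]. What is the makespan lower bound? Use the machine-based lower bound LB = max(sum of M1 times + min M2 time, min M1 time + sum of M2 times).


LB1 = sum(M1 times) + min(M2 times) = 36 + 4 = 40
LB2 = min(M1 times) + sum(M2 times) = 2 + 40 = 42
Lower bound = max(LB1, LB2) = max(40, 42) = 42

42


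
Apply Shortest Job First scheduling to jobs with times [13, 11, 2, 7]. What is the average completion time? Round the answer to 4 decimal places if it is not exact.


SJF order (ascending): [2, 7, 11, 13]
Completion times:
  Job 1: burst=2, C=2
  Job 2: burst=7, C=9
  Job 3: burst=11, C=20
  Job 4: burst=13, C=33
Average completion = 64/4 = 16.0

16.0


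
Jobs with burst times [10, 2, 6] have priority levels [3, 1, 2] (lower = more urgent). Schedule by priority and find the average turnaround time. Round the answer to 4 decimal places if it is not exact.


Sort by priority (ascending = highest first):
Order: [(1, 2), (2, 6), (3, 10)]
Completion times:
  Priority 1, burst=2, C=2
  Priority 2, burst=6, C=8
  Priority 3, burst=10, C=18
Average turnaround = 28/3 = 9.3333

9.3333


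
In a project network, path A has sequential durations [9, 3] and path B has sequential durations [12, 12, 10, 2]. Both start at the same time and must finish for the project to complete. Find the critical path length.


Path A total = 9 + 3 = 12
Path B total = 12 + 12 + 10 + 2 = 36
Critical path = longest path = max(12, 36) = 36

36


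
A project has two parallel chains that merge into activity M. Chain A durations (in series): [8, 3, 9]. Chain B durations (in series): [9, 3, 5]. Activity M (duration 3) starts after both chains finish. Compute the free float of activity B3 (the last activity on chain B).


ES(B3) = sum of predecessors on chain B = 12
EF(B3) = ES + duration = 12 + 5 = 17
Successor of B3 is M. ES(M) = max(sum(A), sum(B)) = max(20, 17) = 20
Free float = ES(successor) - EF(current) = 20 - 17 = 3

3


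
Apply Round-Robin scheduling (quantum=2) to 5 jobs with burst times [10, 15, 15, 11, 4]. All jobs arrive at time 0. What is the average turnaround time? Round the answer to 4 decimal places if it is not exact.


Time quantum = 2
Execution trace:
  J1 runs 2 units, time = 2
  J2 runs 2 units, time = 4
  J3 runs 2 units, time = 6
  J4 runs 2 units, time = 8
  J5 runs 2 units, time = 10
  J1 runs 2 units, time = 12
  J2 runs 2 units, time = 14
  J3 runs 2 units, time = 16
  J4 runs 2 units, time = 18
  J5 runs 2 units, time = 20
  J1 runs 2 units, time = 22
  J2 runs 2 units, time = 24
  J3 runs 2 units, time = 26
  J4 runs 2 units, time = 28
  J1 runs 2 units, time = 30
  J2 runs 2 units, time = 32
  J3 runs 2 units, time = 34
  J4 runs 2 units, time = 36
  J1 runs 2 units, time = 38
  J2 runs 2 units, time = 40
  J3 runs 2 units, time = 42
  J4 runs 2 units, time = 44
  J2 runs 2 units, time = 46
  J3 runs 2 units, time = 48
  J4 runs 1 units, time = 49
  J2 runs 2 units, time = 51
  J3 runs 2 units, time = 53
  J2 runs 1 units, time = 54
  J3 runs 1 units, time = 55
Finish times: [38, 54, 55, 49, 20]
Average turnaround = 216/5 = 43.2

43.2


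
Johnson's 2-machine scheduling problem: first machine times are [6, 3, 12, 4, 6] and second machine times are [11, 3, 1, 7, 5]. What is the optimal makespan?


Apply Johnson's rule:
  Group 1 (a <= b): [(2, 3, 3), (4, 4, 7), (1, 6, 11)]
  Group 2 (a > b): [(5, 6, 5), (3, 12, 1)]
Optimal job order: [2, 4, 1, 5, 3]
Schedule:
  Job 2: M1 done at 3, M2 done at 6
  Job 4: M1 done at 7, M2 done at 14
  Job 1: M1 done at 13, M2 done at 25
  Job 5: M1 done at 19, M2 done at 30
  Job 3: M1 done at 31, M2 done at 32
Makespan = 32

32


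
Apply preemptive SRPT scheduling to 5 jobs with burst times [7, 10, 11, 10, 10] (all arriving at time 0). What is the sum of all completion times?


Since all jobs arrive at t=0, SRPT equals SPT ordering.
SPT order: [7, 10, 10, 10, 11]
Completion times:
  Job 1: p=7, C=7
  Job 2: p=10, C=17
  Job 3: p=10, C=27
  Job 4: p=10, C=37
  Job 5: p=11, C=48
Total completion time = 7 + 17 + 27 + 37 + 48 = 136

136


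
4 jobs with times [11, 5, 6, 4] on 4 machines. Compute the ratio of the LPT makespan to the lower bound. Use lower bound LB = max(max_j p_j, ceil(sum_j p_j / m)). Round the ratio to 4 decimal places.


LPT order: [11, 6, 5, 4]
Machine loads after assignment: [11, 6, 5, 4]
LPT makespan = 11
Lower bound = max(max_job, ceil(total/4)) = max(11, 7) = 11
Ratio = 11 / 11 = 1.0

1.0


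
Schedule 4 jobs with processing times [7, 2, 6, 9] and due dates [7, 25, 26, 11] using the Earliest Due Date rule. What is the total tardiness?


Sort by due date (EDD order): [(7, 7), (9, 11), (2, 25), (6, 26)]
Compute completion times and tardiness:
  Job 1: p=7, d=7, C=7, tardiness=max(0,7-7)=0
  Job 2: p=9, d=11, C=16, tardiness=max(0,16-11)=5
  Job 3: p=2, d=25, C=18, tardiness=max(0,18-25)=0
  Job 4: p=6, d=26, C=24, tardiness=max(0,24-26)=0
Total tardiness = 5

5


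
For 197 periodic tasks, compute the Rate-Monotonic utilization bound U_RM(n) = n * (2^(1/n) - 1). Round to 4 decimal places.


Compute 2^(1/197) = 1.0035247108
Subtract 1: 1.0035247108 - 1 = 0.0035247108
Multiply by n: 197 * 0.0035247108 = 0.6943680276
Round to 4 dp: 0.6944

0.6944


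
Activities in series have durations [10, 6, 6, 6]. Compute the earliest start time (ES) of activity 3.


Activity 3 starts after activities 1 through 2 complete.
Predecessor durations: [10, 6]
ES = 10 + 6 = 16

16


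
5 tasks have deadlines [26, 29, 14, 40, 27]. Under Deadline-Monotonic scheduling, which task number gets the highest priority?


Sort tasks by relative deadline (ascending):
  Task 3: deadline = 14
  Task 1: deadline = 26
  Task 5: deadline = 27
  Task 2: deadline = 29
  Task 4: deadline = 40
Priority order (highest first): [3, 1, 5, 2, 4]
Highest priority task = 3

3


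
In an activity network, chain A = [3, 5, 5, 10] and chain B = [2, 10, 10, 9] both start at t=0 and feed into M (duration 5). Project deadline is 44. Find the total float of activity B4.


Forward pass: ES(B4) = sum of predecessors on chain B = 22
EF = ES + duration = 22 + 9 = 31
Backward pass: LF(M) = deadline = 44; LS(M) = 44 - 5 = 39
LF(B4) = LS(M) - sum(successors on chain B) = 39 - 0 = 39
LS = LF - duration = 39 - 9 = 30
Total float = LS - ES = 30 - 22 = 8

8


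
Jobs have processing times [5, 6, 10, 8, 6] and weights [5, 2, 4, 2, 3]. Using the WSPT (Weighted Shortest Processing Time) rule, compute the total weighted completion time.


Compute p/w ratios and sort ascending (WSPT): [(5, 5), (6, 3), (10, 4), (6, 2), (8, 2)]
Compute weighted completion times:
  Job (p=5,w=5): C=5, w*C=5*5=25
  Job (p=6,w=3): C=11, w*C=3*11=33
  Job (p=10,w=4): C=21, w*C=4*21=84
  Job (p=6,w=2): C=27, w*C=2*27=54
  Job (p=8,w=2): C=35, w*C=2*35=70
Total weighted completion time = 266

266


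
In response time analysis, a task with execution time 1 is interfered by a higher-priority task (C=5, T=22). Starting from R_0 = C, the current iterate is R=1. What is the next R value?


R_next = C + ceil(R_prev / T_hp) * C_hp
ceil(1 / 22) = ceil(0.0455) = 1
Interference = 1 * 5 = 5
R_next = 1 + 5 = 6

6


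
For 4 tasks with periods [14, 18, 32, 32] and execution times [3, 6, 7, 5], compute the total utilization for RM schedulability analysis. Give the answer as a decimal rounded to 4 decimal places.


Compute individual utilizations (exact fractions):
  Task 1: C/T = 3/14 (approx. 0.2143)
  Task 2: C/T = 6/18 = 1/3 (approx. 0.3333)
  Task 3: C/T = 7/32 (approx. 0.2188)
  Task 4: C/T = 5/32 (approx. 0.1563)
Total utilization U = 3/14 + 1/3 + 7/32 + 5/32 = 155/168
Rounded to 4 decimal places: U = 0.9226
RM (Liu & Layland) bound for 4 tasks = 0.756828; compare with U = 155/168 (approx. 0.922619)
bound < U <= 1, so the RM sufficient condition is not met (inconclusive; an exact test such as response-time analysis is needed).

0.9226


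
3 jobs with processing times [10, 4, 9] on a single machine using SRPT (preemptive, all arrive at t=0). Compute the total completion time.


Since all jobs arrive at t=0, SRPT equals SPT ordering.
SPT order: [4, 9, 10]
Completion times:
  Job 1: p=4, C=4
  Job 2: p=9, C=13
  Job 3: p=10, C=23
Total completion time = 4 + 13 + 23 = 40

40


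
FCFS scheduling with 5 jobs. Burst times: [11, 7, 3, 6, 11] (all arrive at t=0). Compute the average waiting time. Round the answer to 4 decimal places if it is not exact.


FCFS order (as given): [11, 7, 3, 6, 11]
Waiting times:
  Job 1: wait = 0
  Job 2: wait = 11
  Job 3: wait = 18
  Job 4: wait = 21
  Job 5: wait = 27
Sum of waiting times = 77
Average waiting time = 77/5 = 15.4

15.4


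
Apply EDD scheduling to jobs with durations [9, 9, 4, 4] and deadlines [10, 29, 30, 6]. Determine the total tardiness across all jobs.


Sort by due date (EDD order): [(4, 6), (9, 10), (9, 29), (4, 30)]
Compute completion times and tardiness:
  Job 1: p=4, d=6, C=4, tardiness=max(0,4-6)=0
  Job 2: p=9, d=10, C=13, tardiness=max(0,13-10)=3
  Job 3: p=9, d=29, C=22, tardiness=max(0,22-29)=0
  Job 4: p=4, d=30, C=26, tardiness=max(0,26-30)=0
Total tardiness = 3

3


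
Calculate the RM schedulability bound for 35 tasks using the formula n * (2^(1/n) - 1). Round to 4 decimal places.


Compute 2^(1/35) = 1.0200016094
Subtract 1: 1.0200016094 - 1 = 0.0200016094
Multiply by n: 35 * 0.0200016094 = 0.7000563290
Round to 4 dp: 0.7001

0.7001


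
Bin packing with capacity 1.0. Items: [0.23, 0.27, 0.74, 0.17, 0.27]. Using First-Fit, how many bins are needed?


Place items sequentially using First-Fit:
  Item 0.23 -> new Bin 1
  Item 0.27 -> Bin 1 (now 0.5)
  Item 0.74 -> new Bin 2
  Item 0.17 -> Bin 1 (now 0.67)
  Item 0.27 -> Bin 1 (now 0.94)
Total bins used = 2

2


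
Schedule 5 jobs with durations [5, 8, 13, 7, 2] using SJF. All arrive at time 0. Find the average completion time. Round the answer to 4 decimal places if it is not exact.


SJF order (ascending): [2, 5, 7, 8, 13]
Completion times:
  Job 1: burst=2, C=2
  Job 2: burst=5, C=7
  Job 3: burst=7, C=14
  Job 4: burst=8, C=22
  Job 5: burst=13, C=35
Average completion = 80/5 = 16.0

16.0


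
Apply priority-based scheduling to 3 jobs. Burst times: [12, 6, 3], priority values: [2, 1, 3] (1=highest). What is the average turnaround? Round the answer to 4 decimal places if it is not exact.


Sort by priority (ascending = highest first):
Order: [(1, 6), (2, 12), (3, 3)]
Completion times:
  Priority 1, burst=6, C=6
  Priority 2, burst=12, C=18
  Priority 3, burst=3, C=21
Average turnaround = 45/3 = 15.0

15.0


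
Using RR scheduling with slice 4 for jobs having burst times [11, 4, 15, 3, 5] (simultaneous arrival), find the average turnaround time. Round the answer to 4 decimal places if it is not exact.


Time quantum = 4
Execution trace:
  J1 runs 4 units, time = 4
  J2 runs 4 units, time = 8
  J3 runs 4 units, time = 12
  J4 runs 3 units, time = 15
  J5 runs 4 units, time = 19
  J1 runs 4 units, time = 23
  J3 runs 4 units, time = 27
  J5 runs 1 units, time = 28
  J1 runs 3 units, time = 31
  J3 runs 4 units, time = 35
  J3 runs 3 units, time = 38
Finish times: [31, 8, 38, 15, 28]
Average turnaround = 120/5 = 24.0

24.0


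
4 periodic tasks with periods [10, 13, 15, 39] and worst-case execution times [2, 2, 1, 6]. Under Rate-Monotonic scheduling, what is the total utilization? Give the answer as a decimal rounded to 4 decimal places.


Compute individual utilizations (exact fractions):
  Task 1: C/T = 2/10 = 1/5 (approx. 0.2)
  Task 2: C/T = 2/13 (approx. 0.1538)
  Task 3: C/T = 1/15 (approx. 0.0667)
  Task 4: C/T = 6/39 = 2/13 (approx. 0.1538)
Total utilization U = 1/5 + 2/13 + 1/15 + 2/13 = 112/195
Rounded to 4 decimal places: U = 0.5744
RM (Liu & Layland) bound for 4 tasks = 0.756828; compare with U = 112/195 (approx. 0.574359)
U <= bound, so schedulable by RM sufficient condition.

0.5744


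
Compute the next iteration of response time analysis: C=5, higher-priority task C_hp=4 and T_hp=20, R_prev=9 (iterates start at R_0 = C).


R_next = C + ceil(R_prev / T_hp) * C_hp
ceil(9 / 20) = ceil(0.45) = 1
Interference = 1 * 4 = 4
R_next = 5 + 4 = 9
R_next = R_prev, so the iteration has converged (response time = 9).

9


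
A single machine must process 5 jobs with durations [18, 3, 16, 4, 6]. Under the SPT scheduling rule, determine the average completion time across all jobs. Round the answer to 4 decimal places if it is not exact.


Sort jobs by processing time (SPT order): [3, 4, 6, 16, 18]
Compute completion times sequentially:
  Job 1: processing = 3, completes at 3
  Job 2: processing = 4, completes at 7
  Job 3: processing = 6, completes at 13
  Job 4: processing = 16, completes at 29
  Job 5: processing = 18, completes at 47
Sum of completion times = 99
Average completion time = 99/5 = 19.8

19.8


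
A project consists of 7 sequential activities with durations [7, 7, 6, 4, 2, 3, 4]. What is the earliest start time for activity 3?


Activity 3 starts after activities 1 through 2 complete.
Predecessor durations: [7, 7]
ES = 7 + 7 = 14

14


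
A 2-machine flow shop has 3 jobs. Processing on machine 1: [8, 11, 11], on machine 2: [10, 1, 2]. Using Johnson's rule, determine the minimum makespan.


Apply Johnson's rule:
  Group 1 (a <= b): [(1, 8, 10)]
  Group 2 (a > b): [(3, 11, 2), (2, 11, 1)]
Optimal job order: [1, 3, 2]
Schedule:
  Job 1: M1 done at 8, M2 done at 18
  Job 3: M1 done at 19, M2 done at 21
  Job 2: M1 done at 30, M2 done at 31
Makespan = 31

31


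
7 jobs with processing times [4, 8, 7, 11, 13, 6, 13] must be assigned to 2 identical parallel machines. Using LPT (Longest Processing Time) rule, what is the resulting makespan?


Sort jobs in decreasing order (LPT): [13, 13, 11, 8, 7, 6, 4]
Assign each job to the least loaded machine:
  Machine 1: jobs [13, 11, 6], load = 30
  Machine 2: jobs [13, 8, 7, 4], load = 32
Makespan = max load = 32

32


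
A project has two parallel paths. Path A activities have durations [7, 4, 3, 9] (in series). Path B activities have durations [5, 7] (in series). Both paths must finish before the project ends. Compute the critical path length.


Path A total = 7 + 4 + 3 + 9 = 23
Path B total = 5 + 7 = 12
Critical path = longest path = max(23, 12) = 23

23


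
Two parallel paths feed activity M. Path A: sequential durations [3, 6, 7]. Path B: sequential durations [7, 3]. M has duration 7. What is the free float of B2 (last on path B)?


ES(B2) = sum of predecessors on chain B = 7
EF(B2) = ES + duration = 7 + 3 = 10
Successor of B2 is M. ES(M) = max(sum(A), sum(B)) = max(16, 10) = 16
Free float = ES(successor) - EF(current) = 16 - 10 = 6

6


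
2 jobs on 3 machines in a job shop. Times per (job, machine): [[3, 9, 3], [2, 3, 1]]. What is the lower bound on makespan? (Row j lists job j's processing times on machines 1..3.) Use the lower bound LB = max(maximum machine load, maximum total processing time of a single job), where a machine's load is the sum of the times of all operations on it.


Machine loads:
  Machine 1: 3 + 2 = 5
  Machine 2: 9 + 3 = 12
  Machine 3: 3 + 1 = 4
Max machine load = 12
Job totals:
  Job 1: 15
  Job 2: 6
Max job total = 15
Lower bound = max(12, 15) = 15

15


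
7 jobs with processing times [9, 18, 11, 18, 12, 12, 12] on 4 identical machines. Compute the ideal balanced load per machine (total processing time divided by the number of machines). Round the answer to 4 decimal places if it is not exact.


Total processing time = 9 + 18 + 11 + 18 + 12 + 12 + 12 = 92
Number of machines = 4
Ideal balanced load = 92 / 4 = 23.0

23.0


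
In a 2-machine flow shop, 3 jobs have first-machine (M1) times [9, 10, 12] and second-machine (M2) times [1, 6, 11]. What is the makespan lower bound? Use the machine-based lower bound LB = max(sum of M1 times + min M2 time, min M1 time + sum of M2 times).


LB1 = sum(M1 times) + min(M2 times) = 31 + 1 = 32
LB2 = min(M1 times) + sum(M2 times) = 9 + 18 = 27
Lower bound = max(LB1, LB2) = max(32, 27) = 32

32


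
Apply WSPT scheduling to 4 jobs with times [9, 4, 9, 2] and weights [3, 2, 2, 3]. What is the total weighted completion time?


Compute p/w ratios and sort ascending (WSPT): [(2, 3), (4, 2), (9, 3), (9, 2)]
Compute weighted completion times:
  Job (p=2,w=3): C=2, w*C=3*2=6
  Job (p=4,w=2): C=6, w*C=2*6=12
  Job (p=9,w=3): C=15, w*C=3*15=45
  Job (p=9,w=2): C=24, w*C=2*24=48
Total weighted completion time = 111

111


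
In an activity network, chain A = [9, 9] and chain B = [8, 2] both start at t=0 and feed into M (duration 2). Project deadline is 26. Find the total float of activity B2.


Forward pass: ES(B2) = sum of predecessors on chain B = 8
EF = ES + duration = 8 + 2 = 10
Backward pass: LF(M) = deadline = 26; LS(M) = 26 - 2 = 24
LF(B2) = LS(M) - sum(successors on chain B) = 24 - 0 = 24
LS = LF - duration = 24 - 2 = 22
Total float = LS - ES = 22 - 8 = 14

14


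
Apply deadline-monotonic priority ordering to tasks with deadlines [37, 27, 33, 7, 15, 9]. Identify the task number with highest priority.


Sort tasks by relative deadline (ascending):
  Task 4: deadline = 7
  Task 6: deadline = 9
  Task 5: deadline = 15
  Task 2: deadline = 27
  Task 3: deadline = 33
  Task 1: deadline = 37
Priority order (highest first): [4, 6, 5, 2, 3, 1]
Highest priority task = 4

4


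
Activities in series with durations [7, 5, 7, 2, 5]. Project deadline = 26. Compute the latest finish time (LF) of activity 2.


LF(activity 2) = deadline - sum of successor durations
Successors: activities 3 through 5 with durations [7, 2, 5]
Sum of successor durations = 14
LF = 26 - 14 = 12

12


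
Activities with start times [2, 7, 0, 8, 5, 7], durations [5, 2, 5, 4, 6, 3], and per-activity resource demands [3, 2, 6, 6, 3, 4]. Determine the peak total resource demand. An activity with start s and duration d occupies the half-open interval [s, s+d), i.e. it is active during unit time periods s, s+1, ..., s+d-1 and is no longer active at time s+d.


Each activity i is active on [start_i, start_i + duration_i).
Compute total resource usage per time slot:
  t=0: active resources = [6], total = 6
  t=1: active resources = [6], total = 6
  t=2: active resources = [3, 6], total = 9
  t=3: active resources = [3, 6], total = 9
  t=4: active resources = [3, 6], total = 9
  t=5: active resources = [3, 3], total = 6
  t=6: active resources = [3, 3], total = 6
  t=7: active resources = [2, 3, 4], total = 9
  t=8: active resources = [2, 6, 3, 4], total = 15
  t=9: active resources = [6, 3, 4], total = 13
  t=10: active resources = [6, 3], total = 9
  t=11: active resources = [6], total = 6
Peak resource demand = 15

15


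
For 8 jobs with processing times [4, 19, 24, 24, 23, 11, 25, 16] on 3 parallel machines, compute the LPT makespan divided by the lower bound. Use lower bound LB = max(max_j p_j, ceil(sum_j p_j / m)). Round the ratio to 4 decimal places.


LPT order: [25, 24, 24, 23, 19, 16, 11, 4]
Machine loads after assignment: [52, 47, 47]
LPT makespan = 52
Lower bound = max(max_job, ceil(total/3)) = max(25, 49) = 49
Ratio = 52 / 49 = 1.0612

1.0612


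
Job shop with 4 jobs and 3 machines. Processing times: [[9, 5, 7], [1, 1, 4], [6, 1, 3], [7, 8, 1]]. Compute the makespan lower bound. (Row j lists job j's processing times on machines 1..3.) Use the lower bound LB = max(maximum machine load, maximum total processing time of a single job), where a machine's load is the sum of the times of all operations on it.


Machine loads:
  Machine 1: 9 + 1 + 6 + 7 = 23
  Machine 2: 5 + 1 + 1 + 8 = 15
  Machine 3: 7 + 4 + 3 + 1 = 15
Max machine load = 23
Job totals:
  Job 1: 21
  Job 2: 6
  Job 3: 10
  Job 4: 16
Max job total = 21
Lower bound = max(23, 21) = 23

23
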